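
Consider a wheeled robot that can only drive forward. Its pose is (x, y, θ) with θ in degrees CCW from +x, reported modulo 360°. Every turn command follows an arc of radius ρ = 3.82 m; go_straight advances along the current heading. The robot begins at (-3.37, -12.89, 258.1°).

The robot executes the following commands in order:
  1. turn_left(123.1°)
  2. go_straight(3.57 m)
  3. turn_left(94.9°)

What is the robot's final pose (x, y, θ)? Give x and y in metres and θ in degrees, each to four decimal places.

(7.1268, -10.7061, 116.1000°)

set_pose: (x, y, θ) = (-3.3700, -12.8900, 258.1000°), ρ = 3.82
turn_left(123.1°): centre at ρ to the left, rotate +123.1° → (1.7493, -17.2392, 381.2000° ≡ 21.2000°)
go_straight(3.57): x += 3.57·cos θ, y += 3.57·sin θ → (5.0777, -15.9482, 21.2000°)
turn_left(94.9°): centre at ρ to the left, rotate +94.9° → (7.1268, -10.7061, 116.1000°)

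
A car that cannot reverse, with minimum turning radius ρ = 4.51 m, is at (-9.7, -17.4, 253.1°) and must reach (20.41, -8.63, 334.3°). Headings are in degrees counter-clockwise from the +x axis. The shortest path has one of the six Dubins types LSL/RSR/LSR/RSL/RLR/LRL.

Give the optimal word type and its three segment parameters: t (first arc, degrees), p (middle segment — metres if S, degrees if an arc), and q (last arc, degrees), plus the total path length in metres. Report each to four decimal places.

LSR: t = 142.5886°, p = 22.8723 m, q = 61.3886°, L = 38.9283 m

Let ψ = atan2(Δy, Δx) = atan2(8.77, 30.11) = 16.2390° be the start→goal bearing.
Normalize: d = |goal − start| / ρ = 31.361202/4.51 = 6.953703, α = (θ_start − ψ) mod 360° = 236.8610° = 4.134004 rad, β = (θ_goal − ψ) mod 360° = 318.0610° = 5.551211 rad.
Common terms: sin α = -0.837347, cos α = -0.546672, sin β = -0.668339, cos β = 0.743857, cos(α−β) = 0.152986, d² = 48.353990. Work in radians in the unit-radius frame; every candidate has L = ρ·(t + p + q).
LSL: p² = 2 + d² − 2cos(α−β) + 2d(sin α − sin β) = 47.697563; p = √p² = 6.906342; φ = atan2(cos β − cos α, d + sin α − sin β) = 0.187966 rad; t = (φ − α) mod 2π = 2.337148 rad, q = (β − φ) mod 2π = 5.363245 rad → L = 4.51·(2.337148 + 6.906342 + 5.363245) = 4.51·14.606735 = 65.876374 m
RSR: p² = 2 + d² − 2cos(α−β) + 2d(sin β − sin α) = 52.398475; p = √p² = 7.238679; φ = atan2(cos α − cos β, d − sin α + sin β) = -0.179241 rad; t = (α − φ) mod 2π = 4.313245 rad, q = (φ − β) mod 2π = 0.552733 rad → L = 4.51·(4.313245 + 7.238679 + 0.552733) = 4.51·12.104657 = 54.592003 m
LSR: p² = d² − 2 + 2cos(α−β) + 2d(sin α + sin β) = 25.719776; p = √p² = 5.071467; φ = atan2(−cos α − cos β, d + sin α + sin β) − atan2(−2, p) = 0.339460 rad; t = (φ − α) mod 2π = 2.488641 rad, q = (φ − β) mod 2π = 1.071433 rad → L = 4.51·(2.488641 + 5.071467 + 1.071433) = 4.51·8.631541 = 38.928251 m
RSL: p² = d² − 2 + 2cos(α−β) − 2d(sin α + sin β) = 67.600148; p = √p² = 8.221931; φ = atan2(cos α + cos β, d − sin α − sin β) − atan2(2, p) = -0.215312 rad; t = (α − φ) mod 2π = 4.349316 rad, q = (β − φ) mod 2π = 5.766524 rad → L = 4.51·(4.349316 + 8.221931 + 5.766524) = 4.51·18.337771 = 82.703346 m
RLR: c = (6 − d² + 2cos(α−β) + 2d(sin α − sin β))/8 = -5.549809, |c| > 1 → infeasible
LRL: c = (6 − d² + 2cos(α−β) − 2d(sin α − sin β))/8 = -4.962195, |c| > 1 → infeasible
Shortest: LSR with L = 38.928251 m ≈ 38.9283 m
Convert LSR to answer units (arcs ×180/π): t = 2.488641·180/π = 142.5886°, p = ρ·p = 4.51·5.071467 = 22.8723 m, q = 1.071433·180/π = 61.3886°, L = 38.9283 m.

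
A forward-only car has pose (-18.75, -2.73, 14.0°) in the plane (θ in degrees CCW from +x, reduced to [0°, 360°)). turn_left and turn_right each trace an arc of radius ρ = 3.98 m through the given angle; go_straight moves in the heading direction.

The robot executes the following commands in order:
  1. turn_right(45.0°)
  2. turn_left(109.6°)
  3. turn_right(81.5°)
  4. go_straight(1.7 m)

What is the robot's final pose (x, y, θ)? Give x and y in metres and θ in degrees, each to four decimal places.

(-3.9853, 2.5468, 357.1000°)

set_pose: (x, y, θ) = (-18.7500, -2.7300, 14.0000°), ρ = 3.98
turn_right(45.0°): centre at ρ to the right, rotate −45.0° → (-15.7373, -3.1803, -31.0000° ≡ 329.0000°)
turn_left(109.6°): centre at ρ to the left, rotate +109.6° → (-9.7860, -0.5554, 438.6000° ≡ 78.6000°)
turn_right(81.5°): centre at ρ to the right, rotate −81.5° → (-5.6831, 2.6328, -2.9000° ≡ 357.1000°)
go_straight(1.7): x += 1.7·cos θ, y += 1.7·sin θ → (-3.9853, 2.5468, 357.1000°)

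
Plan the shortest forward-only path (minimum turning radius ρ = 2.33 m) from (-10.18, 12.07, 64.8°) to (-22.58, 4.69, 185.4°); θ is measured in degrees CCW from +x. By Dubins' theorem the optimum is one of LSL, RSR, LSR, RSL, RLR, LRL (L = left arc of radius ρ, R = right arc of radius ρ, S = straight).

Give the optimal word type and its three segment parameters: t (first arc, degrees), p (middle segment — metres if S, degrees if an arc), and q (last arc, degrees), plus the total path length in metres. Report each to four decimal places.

LSR: t = 167.7282°, p = 11.1981 m, q = 47.1282°, L = 19.9355 m

Let ψ = atan2(Δy, Δx) = atan2(-7.38, -12.40) = -149.2405° be the start→goal bearing.
Normalize: d = |goal − start| / ρ = 14.429983/2.33 = 6.193126, α = (θ_start − ψ) mod 360° = 214.0405° = 3.735712 rad, β = (θ_goal − ψ) mod 360° = 334.6405° = 5.840579 rad.
Common terms: sin α = -0.559779, cos α = -0.828642, sin β = -0.428296, cos β = 0.903638, cos(α−β) = -0.509041, d² = 38.354805. Work in radians in the unit-radius frame; every candidate has L = ρ·(t + p + q).
LSL: p² = 2 + d² − 2cos(α−β) + 2d(sin α − sin β) = 39.744304; p = √p² = 6.304308; φ = atan2(cos β − cos α, d + sin α − sin β) = 0.278358 rad; t = (φ − α) mod 2π = 2.825831 rad, q = (β − φ) mod 2π = 5.562221 rad → L = 2.33·(2.825831 + 6.304308 + 5.562221) = 2.33·14.692361 = 34.233201 m
RSR: p² = 2 + d² − 2cos(α−β) + 2d(sin β − sin α) = 43.001471; p = √p² = 6.557551; φ = atan2(cos α − cos β, d − sin α + sin β) = -0.267339 rad; t = (α − φ) mod 2π = 4.003051 rad, q = (φ − β) mod 2π = 0.175267 rad → L = 2.33·(4.003051 + 6.557551 + 0.175267) = 2.33·10.735869 = 25.014575 m
LSR: p² = d² − 2 + 2cos(α−β) + 2d(sin α + sin β) = 23.098174; p = √p² = 4.806056; φ = atan2(−cos α − cos β, d + sin α + sin β) − atan2(−2, p) = 0.379936 rad; t = (φ − α) mod 2π = 2.927410 rad, q = (φ − β) mod 2π = 0.822542 rad → L = 2.33·(2.927410 + 4.806056 + 0.822542) = 2.33·8.556008 = 19.935499 m
RSL: p² = d² − 2 + 2cos(α−β) − 2d(sin α + sin β) = 47.575270; p = √p² = 6.897483; φ = atan2(cos α + cos β, d − sin α − sin β) − atan2(2, p) = -0.271778 rad; t = (α − φ) mod 2π = 4.007490 rad, q = (β − φ) mod 2π = 6.112357 rad → L = 2.33·(4.007490 + 6.897483 + 6.112357) = 2.33·17.017330 = 39.650380 m
RLR: c = (6 − d² + 2cos(α−β) + 2d(sin α − sin β))/8 = -4.375184, |c| > 1 → infeasible
LRL: c = (6 − d² + 2cos(α−β) − 2d(sin α − sin β))/8 = -3.968038, |c| > 1 → infeasible
Shortest: LSR with L = 19.935499 m ≈ 19.9355 m
Convert LSR to answer units (arcs ×180/π): t = 2.927410·180/π = 167.7282°, p = ρ·p = 2.33·4.806056 = 11.1981 m, q = 0.822542·180/π = 47.1282°, L = 19.9355 m.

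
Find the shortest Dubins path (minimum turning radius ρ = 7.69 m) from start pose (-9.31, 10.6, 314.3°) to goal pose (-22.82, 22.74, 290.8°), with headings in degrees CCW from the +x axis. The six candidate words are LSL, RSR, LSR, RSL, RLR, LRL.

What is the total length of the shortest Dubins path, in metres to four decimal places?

Let ψ = atan2(Δy, Δx) = atan2(12.14, -13.51) = 138.0573° be the start→goal bearing.
Normalize: d = |goal − start| / ρ = 18.163141/7.69 = 2.361917, α = (θ_start − ψ) mod 360° = 176.2427° = 3.076015 rad, β = (θ_goal − ψ) mod 360° = 152.7427° = 2.665862 rad.
Common terms: sin α = 0.065531, cos α = -0.997851, sin β = 0.457988, cos β = -0.888958, cos(α−β) = 0.917060, d² = 5.578652. Work in radians in the unit-radius frame; every candidate has L = ρ·(t + p + q).
LSL: p² = 2 + d² − 2cos(α−β) + 2d(sin α − sin β) = 3.890631; p = √p² = 1.972468; φ = atan2(cos β − cos α, d + sin α − sin β) = 0.055234 rad; t = (φ − α) mod 2π = 3.262405 rad, q = (β − φ) mod 2π = 2.610628 rad → L = 7.69·(3.262405 + 1.972468 + 2.610628) = 7.69·7.845501 = 60.331903 m
RSR: p² = 2 + d² − 2cos(α−β) + 2d(sin β − sin α) = 7.598432; p = √p² = 2.756525; φ = atan2(cos α − cos β, d − sin α + sin β) = -0.039514 rad; t = (α − φ) mod 2π = 3.115528 rad, q = (φ − β) mod 2π = 3.577809 rad → L = 7.69·(3.115528 + 2.756525 + 3.577809) = 7.69·9.449863 = 72.669447 m
LSR: p² = d² − 2 + 2cos(α−β) + 2d(sin α + sin β) = 7.885787; p = √p² = 2.808164; φ = atan2(−cos α − cos β, d + sin α + sin β) − atan2(−2, p) = 1.197991 rad; t = (φ − α) mod 2π = 4.405161 rad, q = (φ − β) mod 2π = 4.815313 rad → L = 7.69·(4.405161 + 2.808164 + 4.815313) = 7.69·12.028639 = 92.500233 m
RSL: p² = d² − 2 + 2cos(α−β) − 2d(sin α + sin β) = 2.939757; p = √p² = 1.714572; φ = atan2(cos α + cos β, d − sin α − sin β) − atan2(2, p) = -1.660480 rad; t = (α − φ) mod 2π = 4.736495 rad, q = (β − φ) mod 2π = 4.326343 rad → L = 7.69·(4.736495 + 1.714572 + 4.326343) = 7.69·10.777410 = 82.878282 m
RLR: c = (6 − d² + 2cos(α−β) + 2d(sin α − sin β))/8 = 0.050196; p = 2π − arccos c = 4.762606 rad; φ = atan2(cos α − cos β, d − sin α + sin β) = -0.039514 rad; t = (α − φ + p/2) mod 2π = 5.496831 rad, q = (α − β − t + p) mod 2π = 5.959112 rad → L = 7.69·(5.496831 + 4.762606 + 5.959112) = 7.69·16.218550 = 124.720648 m
LRL: c = (6 − d² + 2cos(α−β) − 2d(sin α − sin β))/8 = 0.513671; p = 2π − arccos c = 5.251847 rad; φ = atan2(cos β − cos α, d + sin α − sin β) = 0.055234 rad; t = (φ − α + p/2) mod 2π = 5.888328 rad, q = (β − α − t + p) mod 2π = 5.236552 rad → L = 7.69·(5.888328 + 5.251847 + 5.236552) = 7.69·16.376727 = 125.937032 m
Shortest: LSL with L = 60.331903 m ≈ 60.3319 m

60.3319 m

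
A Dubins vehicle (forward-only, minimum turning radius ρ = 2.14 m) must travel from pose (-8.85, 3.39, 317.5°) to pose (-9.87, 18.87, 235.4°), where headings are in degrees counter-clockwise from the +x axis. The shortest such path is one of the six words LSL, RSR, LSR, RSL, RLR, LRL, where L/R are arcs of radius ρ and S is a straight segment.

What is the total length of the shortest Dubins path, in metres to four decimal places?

23.0861 m

Let ψ = atan2(Δy, Δx) = atan2(15.48, -1.02) = 93.7699° be the start→goal bearing.
Normalize: d = |goal − start| / ρ = 15.513568/2.14 = 7.249331, α = (θ_start − ψ) mod 360° = 223.7301° = 3.904828 rad, β = (θ_goal − ψ) mod 360° = 141.6301° = 2.471912 rad.
Common terms: sin α = -0.691263, cos α = -0.722604, sin β = 0.620735, cos β = -0.784020, cos(α−β) = 0.137445, d² = 52.552799. Work in radians in the unit-radius frame; every candidate has L = ρ·(t + p + q).
LSL: p² = 2 + d² − 2cos(α−β) + 2d(sin α − sin β) = 35.255694; p = √p² = 5.937651; φ = atan2(cos β − cos α, d + sin α − sin β) = -0.010344 rad; t = (φ − α) mod 2π = 2.368014 rad, q = (β − φ) mod 2π = 2.482256 rad → L = 2.14·(2.368014 + 5.937651 + 2.482256) = 2.14·10.787921 = 23.086150 m
RSR: p² = 2 + d² − 2cos(α−β) + 2d(sin β − sin α) = 73.300127; p = √p² = 8.561549; φ = atan2(cos α − cos β, d − sin α + sin β) = 0.007174 rad; t = (α − φ) mod 2π = 3.897654 rad, q = (φ − β) mod 2π = 3.818447 rad → L = 2.14·(3.897654 + 8.561549 + 3.818447) = 2.14·16.277650 = 34.834171 m
LSR: p² = d² − 2 + 2cos(α−β) + 2d(sin α + sin β) = 49.805136; p = √p² = 7.057275; φ = atan2(−cos α − cos β, d + sin α + sin β) − atan2(−2, p) = 0.483023 rad; t = (φ − α) mod 2π = 2.861381 rad, q = (φ − β) mod 2π = 4.294296 rad → L = 2.14·(2.861381 + 7.057275 + 4.294296) = 2.14·14.212953 = 30.415719 m
RSL: p² = d² − 2 + 2cos(α−β) − 2d(sin α + sin β) = 51.850241; p = √p² = 7.200711; φ = atan2(cos α + cos β, d − sin α − sin β) − atan2(2, p) = -0.473913 rad; t = (α − φ) mod 2π = 4.378741 rad, q = (β − φ) mod 2π = 2.945826 rad → L = 2.14·(4.378741 + 7.200711 + 2.945826) = 2.14·14.525278 = 31.084095 m
RLR: c = (6 − d² + 2cos(α−β) + 2d(sin α − sin β))/8 = -8.162516, |c| > 1 → infeasible
LRL: c = (6 − d² + 2cos(α−β) − 2d(sin α − sin β))/8 = -3.406962, |c| > 1 → infeasible
Shortest: LSL with L = 23.086150 m ≈ 23.0861 m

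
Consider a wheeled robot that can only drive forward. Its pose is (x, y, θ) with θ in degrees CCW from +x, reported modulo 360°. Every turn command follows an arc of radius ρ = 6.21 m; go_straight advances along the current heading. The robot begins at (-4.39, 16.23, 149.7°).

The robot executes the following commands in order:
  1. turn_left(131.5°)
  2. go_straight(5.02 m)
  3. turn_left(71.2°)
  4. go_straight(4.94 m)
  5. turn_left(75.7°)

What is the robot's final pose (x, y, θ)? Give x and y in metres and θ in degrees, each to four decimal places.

(4.1104, 2.9743, 68.1000°)

set_pose: (x, y, θ) = (-4.3900, 16.2300, 149.7000°), ρ = 6.21
turn_left(131.5°): centre at ρ to the left, rotate +131.5° → (-13.6148, 9.6621, 281.2000°)
go_straight(5.02): x += 5.02·cos θ, y += 5.02·sin θ → (-12.6398, 4.7377, 281.2000°)
turn_left(71.2°): centre at ρ to the left, rotate +71.2° → (-7.3694, -0.2115, 352.4000°)
go_straight(4.94): x += 4.94·cos θ, y += 4.94·sin θ → (-2.4728, -0.8649, 352.4000°)
turn_left(75.7°): centre at ρ to the left, rotate +75.7° → (4.1104, 2.9743, 428.1000° ≡ 68.1000°)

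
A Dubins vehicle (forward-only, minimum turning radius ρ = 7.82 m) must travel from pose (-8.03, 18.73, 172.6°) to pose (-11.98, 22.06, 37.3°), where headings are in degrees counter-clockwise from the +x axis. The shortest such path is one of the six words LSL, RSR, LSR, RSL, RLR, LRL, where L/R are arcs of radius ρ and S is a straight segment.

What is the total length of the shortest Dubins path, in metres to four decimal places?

Let ψ = atan2(Δy, Δx) = atan2(3.33, -3.95) = 139.8678° be the start→goal bearing.
Normalize: d = |goal − start| / ρ = 5.166372/7.82 = 0.660661, α = (θ_start − ψ) mod 360° = 32.7322° = 0.571284 rad, β = (θ_goal − ψ) mod 360° = 257.4322° = 4.493039 rad.
Common terms: sin α = 0.540713, cos α = 0.841207, sin β = -0.976039, cos β = -0.217595, cos(α−β) = -0.710799, d² = 0.436473. Work in radians in the unit-radius frame; every candidate has L = ρ·(t + p + q).
LSL: p² = 2 + d² − 2cos(α−β) + 2d(sin α − sin β) = 5.862191; p = √p² = 2.421196; φ = atan2(cos β − cos α, d + sin α − sin β) = -0.452601 rad; t = (φ − α) mod 2π = 5.259301 rad, q = (β − φ) mod 2π = 4.945639 rad → L = 7.82·(5.259301 + 2.421196 + 4.945639) = 7.82·12.626136 = 98.736386 m
RSR: p² = 2 + d² − 2cos(α−β) + 2d(sin β − sin α) = 1.853954; p = √p² = 1.361600; φ = atan2(cos α − cos β, d − sin α + sin β) = 2.250726 rad; t = (α − φ) mod 2π = 4.603743 rad, q = (φ − β) mod 2π = 4.040873 rad → L = 7.82·(4.603743 + 1.361600 + 4.040873) = 7.82·10.006216 = 78.248606 m
LSR: p² = d² − 2 + 2cos(α−β) + 2d(sin α + sin β) = -3.560332 < 0 → infeasible
RSL: p² = d² − 2 + 2cos(α−β) − 2d(sin α + sin β) = -2.409919 < 0 → infeasible
RLR: c = (6 − d² + 2cos(α−β) + 2d(sin α − sin β))/8 = 0.768256; p = 2π − arccos c = 5.588501 rad; φ = atan2(cos α − cos β, d − sin α + sin β) = 2.250726 rad; t = (α − φ + p/2) mod 2π = 1.114808 rad, q = (α − β − t + p) mod 2π = 0.551938 rad → L = 7.82·(1.114808 + 5.588501 + 0.551938) = 7.82·7.255247 = 56.736031 m
LRL: c = (6 − d² + 2cos(α−β) − 2d(sin α − sin β))/8 = 0.267226; p = 2π − arccos c = 4.982902 rad; φ = atan2(cos β − cos α, d + sin α − sin β) = -0.452601 rad; t = (φ − α + p/2) mod 2π = 1.467567 rad, q = (β − α − t + p) mod 2π = 1.153905 rad → L = 7.82·(1.467567 + 4.982902 + 1.153905) = 7.82·7.604374 = 59.466206 m
Shortest: RLR with L = 56.736031 m ≈ 56.7360 m

56.7360 m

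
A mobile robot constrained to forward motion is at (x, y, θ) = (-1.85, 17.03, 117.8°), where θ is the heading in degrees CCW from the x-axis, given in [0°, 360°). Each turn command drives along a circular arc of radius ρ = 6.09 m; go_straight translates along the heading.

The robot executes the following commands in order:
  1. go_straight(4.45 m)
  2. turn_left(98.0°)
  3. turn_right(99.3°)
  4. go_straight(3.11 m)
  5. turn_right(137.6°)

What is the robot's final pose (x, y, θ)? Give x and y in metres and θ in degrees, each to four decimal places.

(-15.6326, 36.4698, 338.9000°)

set_pose: (x, y, θ) = (-1.8500, 17.0300, 117.8000°), ρ = 6.09
go_straight(4.45): x += 4.45·cos θ, y += 4.45·sin θ → (-3.9254, 20.9664, 117.8000°)
turn_left(98.0°): centre at ρ to the left, rotate +98.0° → (-12.8749, 23.0655, 215.8000°)
turn_right(99.3°): centre at ρ to the right, rotate −99.3° → (-21.8875, 25.2875, 116.5000°)
go_straight(3.11): x += 3.11·cos θ, y += 3.11·sin θ → (-23.2751, 28.0707, 116.5000°)
turn_right(137.6°): centre at ρ to the right, rotate −137.6° → (-15.6326, 36.4698, -21.1000° ≡ 338.9000°)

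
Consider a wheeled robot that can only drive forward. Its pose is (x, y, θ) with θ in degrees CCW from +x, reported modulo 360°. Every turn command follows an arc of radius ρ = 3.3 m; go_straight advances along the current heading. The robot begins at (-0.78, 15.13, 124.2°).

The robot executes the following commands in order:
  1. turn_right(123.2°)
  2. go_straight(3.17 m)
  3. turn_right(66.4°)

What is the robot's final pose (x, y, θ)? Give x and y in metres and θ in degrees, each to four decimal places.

(8.1194, 18.4139, 294.6000°)

set_pose: (x, y, θ) = (-0.7800, 15.1300, 124.2000°), ρ = 3.3
turn_right(123.2°): centre at ρ to the right, rotate −123.2° → (1.8918, 20.2844, 1.0000°)
go_straight(3.17): x += 3.17·cos θ, y += 3.17·sin θ → (5.0613, 20.3397, 1.0000°)
turn_right(66.4°): centre at ρ to the right, rotate −66.4° → (8.1194, 18.4139, -65.4000° ≡ 294.6000°)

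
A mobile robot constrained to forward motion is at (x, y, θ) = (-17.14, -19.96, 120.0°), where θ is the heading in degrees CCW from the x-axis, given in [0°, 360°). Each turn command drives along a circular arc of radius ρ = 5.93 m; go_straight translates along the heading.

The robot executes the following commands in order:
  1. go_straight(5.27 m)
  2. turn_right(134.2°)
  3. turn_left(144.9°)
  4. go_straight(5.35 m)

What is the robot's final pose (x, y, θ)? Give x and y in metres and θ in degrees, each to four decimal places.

(-10.7231, 6.9895, 130.7000°)

set_pose: (x, y, θ) = (-17.1400, -19.9600, 120.0000°), ρ = 5.93
go_straight(5.27): x += 5.27·cos θ, y += 5.27·sin θ → (-19.7750, -15.3960, 120.0000°)
turn_right(134.2°): centre at ρ to the right, rotate −134.2° → (-13.1848, -6.6822, -14.2000° ≡ 345.8000°)
turn_left(144.9°): centre at ρ to the left, rotate +144.9° → (-7.2344, 2.9335, 490.7000° ≡ 130.7000°)
go_straight(5.35): x += 5.35·cos θ, y += 5.35·sin θ → (-10.7231, 6.9895, 130.7000°)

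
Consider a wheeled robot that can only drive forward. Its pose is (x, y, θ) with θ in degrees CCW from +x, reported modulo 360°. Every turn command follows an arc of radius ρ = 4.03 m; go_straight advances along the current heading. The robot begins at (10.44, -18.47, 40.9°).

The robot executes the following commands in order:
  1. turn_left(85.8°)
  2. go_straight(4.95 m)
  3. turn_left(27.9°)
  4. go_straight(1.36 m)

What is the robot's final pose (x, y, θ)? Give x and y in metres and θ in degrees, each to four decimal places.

(5.3432, -7.2313, 154.6000°)

set_pose: (x, y, θ) = (10.4400, -18.4700, 40.9000°), ρ = 4.03
turn_left(85.8°): centre at ρ to the left, rotate +85.8° → (11.0326, -13.0155, 126.7000°)
go_straight(4.95): x += 4.95·cos θ, y += 4.95·sin θ → (8.0743, -9.0467, 126.7000°)
turn_left(27.9°): centre at ρ to the left, rotate +27.9° → (6.5718, -7.8147, 154.6000°)
go_straight(1.36): x += 1.36·cos θ, y += 1.36·sin θ → (5.3432, -7.2313, 154.6000°)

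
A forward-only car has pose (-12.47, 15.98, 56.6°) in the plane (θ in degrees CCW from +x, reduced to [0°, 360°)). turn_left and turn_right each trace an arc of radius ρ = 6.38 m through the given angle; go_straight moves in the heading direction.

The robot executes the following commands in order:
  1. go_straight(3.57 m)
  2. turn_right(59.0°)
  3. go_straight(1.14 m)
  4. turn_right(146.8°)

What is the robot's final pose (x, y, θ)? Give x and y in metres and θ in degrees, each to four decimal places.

(-0.7726, 9.9204, 210.8000°)

set_pose: (x, y, θ) = (-12.4700, 15.9800, 56.6000°), ρ = 6.38
go_straight(3.57): x += 3.57·cos θ, y += 3.57·sin θ → (-10.5048, 18.9604, 56.6000°)
turn_right(59.0°): centre at ρ to the right, rotate −59.0° → (-4.9113, 21.8227, -2.4000° ≡ 357.6000°)
go_straight(1.14): x += 1.14·cos θ, y += 1.14·sin θ → (-3.7723, 21.7750, 357.6000°)
turn_right(146.8°): centre at ρ to the right, rotate −146.8° → (-0.7726, 9.9204, 210.8000°)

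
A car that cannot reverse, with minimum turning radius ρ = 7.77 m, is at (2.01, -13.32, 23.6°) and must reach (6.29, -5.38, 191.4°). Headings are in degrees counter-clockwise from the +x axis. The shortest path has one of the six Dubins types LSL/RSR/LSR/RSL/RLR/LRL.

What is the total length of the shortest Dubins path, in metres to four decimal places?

49.4641 m

Let ψ = atan2(Δy, Δx) = atan2(7.94, 4.28) = 61.6734° be the start→goal bearing.
Normalize: d = |goal − start| / ρ = 9.020089/7.77 = 1.160887, α = (θ_start − ψ) mod 360° = 321.9266° = 5.618679 rad, β = (θ_goal − ψ) mod 360° = 129.7266° = 2.264156 rad.
Common terms: sin α = -0.616671, cos α = 0.787221, sin β = 0.769103, cos β = -0.639125, cos(α−β) = -0.977416, d² = 1.347658. Work in radians in the unit-radius frame; every candidate has L = ρ·(t + p + q).
LSL: p² = 2 + d² − 2cos(α−β) + 2d(sin α − sin β) = 2.085036; p = √p² = 1.443965; φ = atan2(cos β − cos α, d + sin α − sin β) = -1.727176 rad; t = (φ − α) mod 2π = 5.220516 rad, q = (β − φ) mod 2π = 3.991332 rad → L = 7.77·(5.220516 + 1.443965 + 3.991332) = 7.77·10.655813 = 82.795669 m
RSR: p² = 2 + d² − 2cos(α−β) + 2d(sin β − sin α) = 8.519943; p = √p² = 2.918894; φ = atan2(cos α − cos β, d − sin α + sin β) = 0.510553 rad; t = (α − φ) mod 2π = 5.108126 rad, q = (φ − β) mod 2π = 4.529582 rad → L = 7.77·(5.108126 + 2.918894 + 4.529582) = 7.77·12.556602 = 97.564799 m
LSR: p² = d² − 2 + 2cos(α−β) + 2d(sin α + sin β) = -2.253261 < 0 → infeasible
RSL: p² = d² − 2 + 2cos(α−β) − 2d(sin α + sin β) = -2.961088 < 0 → infeasible
RLR: c = (6 − d² + 2cos(α−β) + 2d(sin α − sin β))/8 = -0.064993; p = 2π − arccos c = 4.647350 rad; φ = atan2(cos α − cos β, d − sin α + sin β) = 0.510553 rad; t = (α − φ + p/2) mod 2π = 1.148616 rad, q = (α − β − t + p) mod 2π = 0.570072 rad → L = 7.77·(1.148616 + 4.647350 + 0.570072) = 7.77·6.366038 = 49.464116 m
LRL: c = (6 − d² + 2cos(α−β) − 2d(sin α − sin β))/8 = 0.739370; p = 2π − arccos c = 5.544524 rad; φ = atan2(cos β − cos α, d + sin α − sin β) = -1.727176 rad; t = (φ − α + p/2) mod 2π = 1.709593 rad, q = (β − α − t + p) mod 2π = 0.480408 rad → L = 7.77·(1.709593 + 5.544524 + 0.480408) = 7.77·7.734525 = 60.097259 m
Shortest: RLR with L = 49.464116 m ≈ 49.4641 m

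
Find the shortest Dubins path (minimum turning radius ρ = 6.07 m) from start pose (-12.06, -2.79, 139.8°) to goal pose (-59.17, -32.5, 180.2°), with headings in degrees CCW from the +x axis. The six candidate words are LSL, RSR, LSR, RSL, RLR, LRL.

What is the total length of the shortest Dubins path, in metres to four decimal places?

Let ψ = atan2(Δy, Δx) = atan2(-29.71, -47.11) = -147.7624° be the start→goal bearing.
Normalize: d = |goal − start| / ρ = 55.695926/6.07 = 9.175606, α = (θ_start − ψ) mod 360° = 287.5624° = 5.018910 rad, β = (θ_goal − ψ) mod 360° = 327.9624° = 5.724023 rad.
Common terms: sin α = -0.953389, cos α = 0.301743, sin β = -0.530476, cos β = 0.847700, cos(α−β) = 0.761538, d² = 84.191739. Work in radians in the unit-radius frame; every candidate has L = ρ·(t + p + q).
LSL: p² = 2 + d² − 2cos(α−β) + 2d(sin α − sin β) = 76.907701; p = √p² = 8.769704; φ = atan2(cos β − cos α, d + sin α − sin β) = 0.062295 rad; t = (φ − α) mod 2π = 1.326571 rad, q = (β − φ) mod 2π = 5.661728 rad → L = 6.07·(1.326571 + 8.769704 + 5.661728) = 6.07·15.758002 = 95.651072 m
RSR: p² = 2 + d² − 2cos(α−β) + 2d(sin β − sin α) = 92.429623; p = √p² = 9.614033; φ = atan2(cos α − cos β, d − sin α + sin β) = -0.056818 rad; t = (α − φ) mod 2π = 5.075728 rad, q = (φ − β) mod 2π = 0.502344 rad → L = 6.07·(5.075728 + 9.614033 + 0.502344) = 6.07·15.192105 = 92.216077 m
LSR: p² = d² − 2 + 2cos(α−β) + 2d(sin α + sin β) = 56.484085; p = √p² = 7.515589; φ = atan2(−cos α − cos β, d + sin α + sin β) − atan2(−2, p) = 0.111745 rad; t = (φ − α) mod 2π = 1.376020 rad, q = (φ − β) mod 2π = 0.670907 rad → L = 6.07·(1.376020 + 7.515589 + 0.670907) = 6.07·9.562517 = 58.044481 m
RSL: p² = d² − 2 + 2cos(α−β) − 2d(sin α + sin β) = 110.945546; p = √p² = 10.533069; φ = atan2(cos α + cos β, d − sin α − sin β) − atan2(2, p) = -0.080226 rad; t = (α − φ) mod 2π = 5.099136 rad, q = (β − φ) mod 2π = 5.804249 rad → L = 6.07·(5.099136 + 10.533069 + 5.804249) = 6.07·21.436455 = 130.119280 m
RLR: c = (6 − d² + 2cos(α−β) + 2d(sin α − sin β))/8 = -10.553703, |c| > 1 → infeasible
LRL: c = (6 − d² + 2cos(α−β) − 2d(sin α − sin β))/8 = -8.613463, |c| > 1 → infeasible
Shortest: LSR with L = 58.044481 m ≈ 58.0445 m

58.0445 m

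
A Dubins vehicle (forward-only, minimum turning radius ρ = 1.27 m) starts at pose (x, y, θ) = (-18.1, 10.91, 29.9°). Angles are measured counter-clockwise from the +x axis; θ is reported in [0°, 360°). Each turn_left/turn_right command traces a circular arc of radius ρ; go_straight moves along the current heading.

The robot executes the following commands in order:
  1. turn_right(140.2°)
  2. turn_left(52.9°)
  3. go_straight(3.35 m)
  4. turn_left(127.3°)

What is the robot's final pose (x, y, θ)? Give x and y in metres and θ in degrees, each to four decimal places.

(-12.0872, 5.6692, 69.9000°)

set_pose: (x, y, θ) = (-18.1000, 10.9100, 29.9000°), ρ = 1.27
turn_right(140.2°): centre at ρ to the right, rotate −140.2° → (-16.2758, 9.3684, -110.3000° ≡ 249.7000°)
turn_left(52.9°): centre at ρ to the left, rotate +52.9° → (-16.1546, 8.2436, 302.6000°)
go_straight(3.35): x += 3.35·cos θ, y += 3.35·sin θ → (-14.3497, 5.4214, 302.6000°)
turn_left(127.3°): centre at ρ to the left, rotate +127.3° → (-12.0872, 5.6692, 429.9000° ≡ 69.9000°)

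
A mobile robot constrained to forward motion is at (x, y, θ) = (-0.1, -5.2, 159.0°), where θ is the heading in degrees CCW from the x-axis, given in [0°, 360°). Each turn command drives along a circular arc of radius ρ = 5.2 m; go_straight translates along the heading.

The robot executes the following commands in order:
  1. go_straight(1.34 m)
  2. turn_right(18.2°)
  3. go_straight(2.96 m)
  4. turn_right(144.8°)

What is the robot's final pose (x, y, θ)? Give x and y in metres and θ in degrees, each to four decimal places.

set_pose: (x, y, θ) = (-0.1000, -5.2000, 159.0000°), ρ = 5.2
go_straight(1.34): x += 1.34·cos θ, y += 1.34·sin θ → (-1.3510, -4.7198, 159.0000°)
turn_right(18.2°): centre at ρ to the right, rotate −18.2° → (-2.7740, -3.8949, 140.8000°)
go_straight(2.96): x += 2.96·cos θ, y += 2.96·sin θ → (-5.0679, -2.0241, 140.8000°)
turn_right(144.8°): centre at ρ to the right, rotate −144.8° → (-1.4186, 7.1930, -4.0000° ≡ 356.0000°)

(-1.4186, 7.1930, 356.0000°)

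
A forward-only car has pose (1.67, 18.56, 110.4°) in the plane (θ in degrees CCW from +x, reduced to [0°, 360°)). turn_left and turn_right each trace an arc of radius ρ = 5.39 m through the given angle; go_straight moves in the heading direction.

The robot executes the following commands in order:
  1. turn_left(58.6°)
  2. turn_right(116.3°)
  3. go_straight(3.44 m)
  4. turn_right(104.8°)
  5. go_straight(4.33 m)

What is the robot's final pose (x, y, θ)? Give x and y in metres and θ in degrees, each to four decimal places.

set_pose: (x, y, θ) = (1.6700, 18.5600, 110.4000°), ρ = 5.39
turn_left(58.6°): centre at ρ to the left, rotate +58.6° → (-2.3535, 21.9722, 169.0000°)
turn_right(116.3°): centre at ρ to the right, rotate −116.3° → (-5.6126, 30.5294, 52.7000°)
go_straight(3.44): x += 3.44·cos θ, y += 3.44·sin θ → (-3.5280, 33.2658, 52.7000°)
turn_right(104.8°): centre at ρ to the right, rotate −104.8° → (5.0127, 33.3106, -52.1000° ≡ 307.9000°)
go_straight(4.33): x += 4.33·cos θ, y += 4.33·sin θ → (7.6726, 29.8938, 307.9000°)

(7.6726, 29.8938, 307.9000°)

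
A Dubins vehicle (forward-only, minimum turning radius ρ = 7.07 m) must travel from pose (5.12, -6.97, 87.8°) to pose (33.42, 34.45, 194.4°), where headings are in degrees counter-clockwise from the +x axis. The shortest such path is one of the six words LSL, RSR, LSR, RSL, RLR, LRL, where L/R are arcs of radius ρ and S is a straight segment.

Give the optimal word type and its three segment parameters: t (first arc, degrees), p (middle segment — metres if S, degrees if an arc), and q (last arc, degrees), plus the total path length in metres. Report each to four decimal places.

Let ψ = atan2(Δy, Δx) = atan2(41.42, 28.30) = 55.6574° be the start→goal bearing.
Normalize: d = |goal − start| / ρ = 50.164792/7.07 = 7.095444, α = (θ_start − ψ) mod 360° = 32.1426° = 0.560995 rad, β = (θ_goal − ψ) mod 360° = 138.7426° = 2.421516 rad.
Common terms: sin α = 0.532029, cos α = 0.846726, sin β = 0.659442, cos β = -0.751755, cos(α−β) = -0.285688, d² = 50.345332. Work in radians in the unit-radius frame; every candidate has L = ρ·(t + p + q).
LSL: p² = 2 + d² − 2cos(α−β) + 2d(sin α − sin β) = 51.108598; p = √p² = 7.149028; φ = atan2(cos β − cos α, d + sin α − sin β) = -0.225501 rad; t = (φ − α) mod 2π = 5.496690 rad, q = (β − φ) mod 2π = 2.647016 rad → L = 7.07·(5.496690 + 7.149028 + 2.647016) = 7.07·15.292734 = 108.119630 m
RSR: p² = 2 + d² − 2cos(α−β) + 2d(sin β − sin α) = 54.724820; p = √p² = 7.397623; φ = atan2(cos α − cos β, d − sin α + sin β) = 0.217798 rad; t = (α − φ) mod 2π = 0.343197 rad, q = (φ − β) mod 2π = 4.079468 rad → L = 7.07·(0.343197 + 7.397623 + 4.079468) = 7.07·11.820287 = 83.569429 m
LSR: p² = d² − 2 + 2cos(α−β) + 2d(sin α + sin β) = 64.681992; p = √p² = 8.042512; φ = atan2(−cos α − cos β, d + sin α + sin β) − atan2(−2, p) = 0.232275 rad; t = (φ − α) mod 2π = 5.954465 rad, q = (φ − β) mod 2π = 4.093944 rad → L = 7.07·(5.954465 + 8.042512 + 4.093944) = 7.07·18.090921 = 127.902810 m
RSL: p² = d² − 2 + 2cos(α−β) − 2d(sin α + sin β) = 30.865919; p = √p² = 5.555711; φ = atan2(cos α + cos β, d − sin α − sin β) − atan2(2, p) = -0.329462 rad; t = (α − φ) mod 2π = 0.890457 rad, q = (β − φ) mod 2π = 2.750978 rad → L = 7.07·(0.890457 + 5.555711 + 2.750978) = 7.07·9.197146 = 65.023819 m
RLR: c = (6 − d² + 2cos(α−β) + 2d(sin α − sin β))/8 = -5.840603, |c| > 1 → infeasible
LRL: c = (6 − d² + 2cos(α−β) − 2d(sin α − sin β))/8 = -5.388575, |c| > 1 → infeasible
Shortest: RSL with L = 65.023819 m ≈ 65.0238 m
Convert RSL to answer units (arcs ×180/π): t = 0.890457·180/π = 51.0194°, p = ρ·p = 7.07·5.555711 = 39.2789 m, q = 2.750978·180/π = 157.6194°, L = 65.0238 m.

RSL: t = 51.0194°, p = 39.2789 m, q = 157.6194°, L = 65.0238 m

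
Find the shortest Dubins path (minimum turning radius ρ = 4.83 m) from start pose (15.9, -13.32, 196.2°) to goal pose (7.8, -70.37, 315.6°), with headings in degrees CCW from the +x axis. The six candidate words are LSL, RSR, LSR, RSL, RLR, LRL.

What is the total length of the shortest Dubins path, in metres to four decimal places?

59.4008 m

Let ψ = atan2(Δy, Δx) = atan2(-57.05, -8.10) = -98.0809° be the start→goal bearing.
Normalize: d = |goal − start| / ρ = 57.622153/4.83 = 11.930052, α = (θ_start − ψ) mod 360° = 294.2809° = 5.136170 rad, β = (θ_goal − ψ) mod 360° = 53.6809° = 0.936908 rad.
Common terms: sin α = -0.911541, cos α = 0.411210, sin β = 0.805731, cos β = 0.592282, cos(α−β) = -0.490904, d² = 142.326149. Work in radians in the unit-radius frame; every candidate has L = ρ·(t + p + q).
LSL: p² = 2 + d² − 2cos(α−β) + 2d(sin α − sin β) = 104.333685; p = √p² = 10.214386; φ = atan2(cos β − cos α, d + sin α − sin β) = 0.017728 rad; t = (φ − α) mod 2π = 1.164743 rad, q = (β − φ) mod 2π = 0.919180 rad → L = 4.83·(1.164743 + 10.214386 + 0.919180) = 4.83·12.298309 = 59.400834 m
RSR: p² = 2 + d² − 2cos(α−β) + 2d(sin β − sin α) = 186.282228; p = √p² = 13.648525; φ = atan2(cos α − cos β, d − sin α + sin β) = -0.013267 rad; t = (α − φ) mod 2π = 5.149438 rad, q = (φ − β) mod 2π = 5.333010 rad → L = 4.83·(5.149438 + 13.648525 + 5.333010) = 4.83·24.130972 = 116.552596 m
LSR: p² = d² − 2 + 2cos(α−β) + 2d(sin α + sin β) = 136.819709; p = √p² = 11.696996; φ = atan2(−cos α − cos β, d + sin α + sin β) − atan2(−2, p) = 0.084682 rad; t = (φ − α) mod 2π = 1.231697 rad, q = (φ − β) mod 2π = 5.430959 rad → L = 4.83·(1.231697 + 11.696996 + 5.430959) = 4.83·18.359652 = 88.677118 m
RSL: p² = d² − 2 + 2cos(α−β) − 2d(sin α + sin β) = 141.868974; p = √p² = 11.910876; φ = atan2(cos α + cos β, d − sin α − sin β) − atan2(2, p) = -0.083179 rad; t = (α − φ) mod 2π = 5.219349 rad, q = (β − φ) mod 2π = 1.020087 rad → L = 4.83·(5.219349 + 11.910876 + 1.020087) = 4.83·18.150313 = 87.666011 m
RLR: c = (6 − d² + 2cos(α−β) + 2d(sin α − sin β))/8 = -22.285279, |c| > 1 → infeasible
LRL: c = (6 − d² + 2cos(α−β) − 2d(sin α − sin β))/8 = -12.041711, |c| > 1 → infeasible
Shortest: LSL with L = 59.400834 m ≈ 59.4008 m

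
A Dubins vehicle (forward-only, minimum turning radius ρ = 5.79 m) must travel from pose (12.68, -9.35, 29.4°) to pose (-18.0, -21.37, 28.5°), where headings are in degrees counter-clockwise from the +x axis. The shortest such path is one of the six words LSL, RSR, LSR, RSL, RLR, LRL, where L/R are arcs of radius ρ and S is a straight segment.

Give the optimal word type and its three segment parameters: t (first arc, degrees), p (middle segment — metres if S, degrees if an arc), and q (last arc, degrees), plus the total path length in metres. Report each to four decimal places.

LSL: t = 171.9737°, p = 32.8605 m, q = 187.1263°, L = 69.1491 m

Let ψ = atan2(Δy, Δx) = atan2(-12.02, -30.68) = -158.6054° be the start→goal bearing.
Normalize: d = |goal − start| / ρ = 32.950612/5.79 = 5.690952, α = (θ_start − ψ) mod 360° = 188.0054° = 3.281314 rad, β = (θ_goal − ψ) mod 360° = 187.1054° = 3.265606 rad.
Common terms: sin α = -0.139267, cos α = -0.990255, sin β = -0.123696, cos β = -0.992320, cos(α−β) = 0.999877, d² = 32.386934. Work in radians in the unit-radius frame; every candidate has L = ρ·(t + p + q).
LSL: p² = 2 + d² − 2cos(α−β) + 2d(sin α − sin β) = 32.209948; p = √p² = 5.675381; φ = atan2(cos β − cos α, d + sin α − sin β) = -0.000364 rad; t = (φ − α) mod 2π = 3.001507 rad, q = (β − φ) mod 2π = 3.265970 rad → L = 5.79·(3.001507 + 5.675381 + 3.265970) = 5.79·11.942858 = 69.149149 m
RSR: p² = 2 + d² − 2cos(α−β) + 2d(sin β − sin α) = 32.564413; p = √p² = 5.706524; φ = atan2(cos α − cos β, d − sin α + sin β) = 0.000362 rad; t = (α − φ) mod 2π = 3.280952 rad, q = (φ − β) mod 2π = 3.017941 rad → L = 5.79·(3.280952 + 5.706524 + 3.017941) = 5.79·12.005417 = 69.511364 m
LSR: p² = d² − 2 + 2cos(α−β) + 2d(sin α + sin β) = 29.393669; p = √p² = 5.421593; φ = atan2(−cos α − cos β, d + sin α + sin β) − atan2(−2, p) = 0.703604 rad; t = (φ − α) mod 2π = 3.705475 rad, q = (φ − β) mod 2π = 3.721183 rad → L = 5.79·(3.705475 + 5.421593 + 3.721183) = 5.79·12.848251 = 74.391372 m
RSL: p² = d² − 2 + 2cos(α−β) − 2d(sin α + sin β) = 35.379705; p = √p² = 5.948084; φ = atan2(cos α + cos β, d − sin α − sin β) − atan2(2, p) = -0.645805 rad; t = (α − φ) mod 2π = 3.927119 rad, q = (β − φ) mod 2π = 3.911411 rad → L = 5.79·(3.927119 + 5.948084 + 3.911411) = 5.79·13.786615 = 79.824499 m
RLR: c = (6 − d² + 2cos(α−β) + 2d(sin α − sin β))/8 = -3.070552, |c| > 1 → infeasible
LRL: c = (6 − d² + 2cos(α−β) − 2d(sin α − sin β))/8 = -3.026243, |c| > 1 → infeasible
Shortest: LSL with L = 69.149149 m ≈ 69.1491 m
Convert LSL to answer units (arcs ×180/π): t = 3.001507·180/π = 171.9737°, p = ρ·p = 5.79·5.675381 = 32.8605 m, q = 3.265970·180/π = 187.1263°, L = 69.1491 m.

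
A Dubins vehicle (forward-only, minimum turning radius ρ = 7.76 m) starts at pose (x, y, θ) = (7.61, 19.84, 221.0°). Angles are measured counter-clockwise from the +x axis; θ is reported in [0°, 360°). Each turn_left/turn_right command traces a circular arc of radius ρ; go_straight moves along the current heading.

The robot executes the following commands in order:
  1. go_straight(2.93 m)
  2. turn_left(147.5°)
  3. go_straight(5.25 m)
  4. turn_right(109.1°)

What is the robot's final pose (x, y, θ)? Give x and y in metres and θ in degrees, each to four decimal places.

(25.6036, -3.9398, 259.4000°)

set_pose: (x, y, θ) = (7.6100, 19.8400, 221.0000°), ρ = 7.76
go_straight(2.93): x += 2.93·cos θ, y += 2.93·sin θ → (5.3987, 17.9177, 221.0000°)
turn_left(147.5°): centre at ρ to the left, rotate +147.5° → (11.6367, 4.3864, 368.5000° ≡ 8.5000°)
go_straight(5.25): x += 5.25·cos θ, y += 5.25·sin θ → (16.8291, 5.1624, 8.5000°)
turn_right(109.1°): centre at ρ to the right, rotate −109.1° → (25.6036, -3.9398, -100.6000° ≡ 259.4000°)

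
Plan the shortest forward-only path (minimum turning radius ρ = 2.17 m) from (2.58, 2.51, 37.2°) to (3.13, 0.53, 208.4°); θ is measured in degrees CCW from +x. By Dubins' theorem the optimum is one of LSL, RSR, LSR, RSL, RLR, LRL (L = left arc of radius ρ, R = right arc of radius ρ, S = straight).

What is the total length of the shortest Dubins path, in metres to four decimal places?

Let ψ = atan2(Δy, Δx) = atan2(-1.98, 0.55) = -74.4759° be the start→goal bearing.
Normalize: d = |goal − start| / ρ = 2.054970/2.17 = 0.946991, α = (θ_start − ψ) mod 360° = 111.6759° = 1.949112 rad, β = (θ_goal − ψ) mod 360° = 282.8759° = 4.937116 rad.
Common terms: sin α = 0.929288, cos α = -0.369356, sin β = -0.974855, cos β = 0.222840, cos(α−β) = -0.988228, d² = 0.896791. Work in radians in the unit-radius frame; every candidate has L = ρ·(t + p + q).
LSL: p² = 2 + d² − 2cos(α−β) + 2d(sin α − sin β) = 8.479659; p = √p² = 2.911985; φ = atan2(cos β − cos α, d + sin α − sin β) = 0.204793 rad; t = (φ − α) mod 2π = 4.538867 rad, q = (β − φ) mod 2π = 4.732322 rad → L = 2.17·(4.538867 + 2.911985 + 4.732322) = 2.17·12.183174 = 26.437489 m
RSR: p² = 2 + d² − 2cos(α−β) + 2d(sin β − sin α) = 1.266837; p = √p² = 1.125538; φ = atan2(cos α − cos β, d − sin α + sin β) = -2.587532 rad; t = (α − φ) mod 2π = 4.536644 rad, q = (φ − β) mod 2π = 5.041723 rad → L = 2.17·(4.536644 + 1.125538 + 5.041723) = 2.17·10.703905 = 23.227475 m
LSR: p² = d² − 2 + 2cos(α−β) + 2d(sin α + sin β) = -3.165969 < 0 → infeasible
RSL: p² = d² − 2 + 2cos(α−β) − 2d(sin α + sin β) = -2.993363 < 0 → infeasible
RLR: c = (6 − d² + 2cos(α−β) + 2d(sin α − sin β))/8 = 0.841645; p = 2π − arccos c = 5.712712 rad; φ = atan2(cos α − cos β, d − sin α + sin β) = -2.587532 rad; t = (α − φ + p/2) mod 2π = 1.109815 rad, q = (α − β − t + p) mod 2π = 1.614893 rad → L = 2.17·(1.109815 + 5.712712 + 1.614893) = 2.17·8.437420 = 18.309202 m
LRL: c = (6 − d² + 2cos(α−β) − 2d(sin α − sin β))/8 = -0.059957; p = 2π − arccos c = 4.652396 rad; φ = atan2(cos β − cos α, d + sin α − sin β) = 0.204793 rad; t = (φ − α + p/2) mod 2π = 0.581879 rad, q = (β − α − t + p) mod 2π = 0.775335 rad → L = 2.17·(0.581879 + 4.652396 + 0.775335) = 2.17·6.009610 = 13.040853 m
Shortest: LRL with L = 13.040853 m ≈ 13.0409 m

13.0409 m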